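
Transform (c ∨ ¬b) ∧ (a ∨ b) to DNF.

(c ∧ a) ∨ (c ∧ b) ∨ (¬b ∧ a)

(c ∨ ¬b) ∧ (a ∨ b)
⇔ (c ∧ a) ∨ (c ∧ b) ∨ (¬b ∧ a) ∨ (¬b ∧ b)   [distribute ∧ over ∨]
⇔ (c ∧ a) ∨ (c ∧ b) ∨ (¬b ∧ a)   [simplify]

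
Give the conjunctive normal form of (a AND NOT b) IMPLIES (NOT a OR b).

(a AND NOT b) IMPLIES (NOT a OR b)
= NOT (a AND NOT b) OR NOT a OR b   [eliminate IMPLIES]
= NOT a OR NOT NOT b OR NOT a OR b   [De Morgan]
= NOT a OR b OR NOT a OR b   [double negation]
= NOT a OR b   [simplify]

NOT a OR b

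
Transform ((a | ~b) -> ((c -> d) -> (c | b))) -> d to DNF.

((a | ~b) -> ((c -> d) -> (c | b))) -> d
= ~((a | ~b) -> ((c -> d) -> (c | b))) | d   [eliminate ->]
= ~(~(a | ~b) | ((c -> d) -> (c | b))) | d   [eliminate ->]
= ~(~(a | ~b) | ~(c -> d) | c | b) | d   [eliminate ->]
= ~(~(a | ~b) | ~(~c | d) | c | b) | d   [eliminate ->]
= (~~(a | ~b) & ~~(~c | d) & ~c & ~b) | d   [De Morgan]
= ((a | ~b) & ~~(~c | d) & ~c & ~b) | d   [double negation]
= ((a | ~b) & (~c | d) & ~c & ~b) | d   [double negation]
= (a & ~c & ~c & ~b) | (a & d & ~c & ~b) | (~b & ~c & ~c & ~b) | (~b & d & ~c & ~b) | d   [distribute & over |]
= (~b & ~c) | d   [simplify]

(~b & ~c) | d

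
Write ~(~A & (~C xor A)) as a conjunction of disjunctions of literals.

A | C

~(~A & (~C xor A))
≡ ~(~A & (~C | A) & ~(~C & A))
≡ ~~A | ~(~C | A) | ~~(~C & A)
≡ A | ~(~C | A) | ~~(~C & A)
≡ A | (~~C & ~A) | ~~(~C & A)
≡ A | (C & ~A) | ~~(~C & A)
≡ A | (C & ~A) | (~C & A)
≡ (A | C | ~C) & (A | C | A) & (A | ~A | ~C) & (A | ~A | A)
≡ A | C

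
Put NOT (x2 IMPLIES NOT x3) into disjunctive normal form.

x2 AND x3

NOT (x2 IMPLIES NOT x3)
≡ NOT (NOT x2 OR NOT x3)   [eliminate IMPLIES]
≡ NOT NOT x2 AND NOT NOT x3   [De Morgan]
≡ x2 AND NOT NOT x3   [double negation]
≡ x2 AND x3   [double negation]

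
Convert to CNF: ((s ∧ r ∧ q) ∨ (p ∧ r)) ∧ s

((s ∧ r ∧ q) ∨ (p ∧ r)) ∧ s
= (s ∨ p) ∧ (s ∨ r) ∧ (r ∨ p) ∧ (r ∨ r) ∧ (q ∨ p) ∧ (q ∨ r) ∧ s   — distribute ∨ over ∧
= r ∧ (q ∨ p) ∧ s   — simplify

r ∧ (q ∨ p) ∧ s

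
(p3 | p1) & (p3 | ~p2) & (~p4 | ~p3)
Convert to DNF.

(p3 & ~p4) | (p1 & ~p2 & ~p4) | (p1 & ~p2 & ~p3)

(p3 | p1) & (p3 | ~p2) & (~p4 | ~p3)
= (p3 & p3 & ~p4) | (p3 & p3 & ~p3) | (p3 & ~p2 & ~p4) | (p3 & ~p2 & ~p3) | (p1 & p3 & ~p4) | (p1 & p3 & ~p3) | (p1 & ~p2 & ~p4) | (p1 & ~p2 & ~p3)   (distribute & over |)
= (p3 & ~p4) | (p1 & ~p2 & ~p4) | (p1 & ~p2 & ~p3)   (simplify)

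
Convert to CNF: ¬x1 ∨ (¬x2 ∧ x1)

¬x1 ∨ (¬x2 ∧ x1)
= (¬x1 ∨ ¬x2) ∧ (¬x1 ∨ x1)   [distribute ∨ over ∧]
= ¬x1 ∨ ¬x2   [simplify]

¬x1 ∨ ¬x2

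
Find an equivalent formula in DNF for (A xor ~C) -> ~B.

(~A & C) | (~C & A) | ~B

(A xor ~C) -> ~B
⇔ ~(A xor ~C) | ~B   — eliminate ->
⇔ ~((A & ~~C) | (~A & ~C)) | ~B   — expand xor
⇔ (~(A & ~~C) & ~(~A & ~C)) | ~B   — De Morgan
⇔ ((~A | ~~~C) & ~(~A & ~C)) | ~B   — De Morgan
⇔ ((~A | ~C) & ~(~A & ~C)) | ~B   — double negation
⇔ ((~A | ~C) & (~~A | ~~C)) | ~B   — De Morgan
⇔ ((~A | ~C) & (A | ~~C)) | ~B   — double negation
⇔ ((~A | ~C) & (A | C)) | ~B   — double negation
⇔ (~A & A) | (~A & C) | (~C & A) | (~C & C) | ~B   — distribute & over |
⇔ (~A & C) | (~C & A) | ~B   — simplify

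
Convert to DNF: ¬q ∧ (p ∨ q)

¬q ∧ (p ∨ q)
⇔ (¬q ∧ p) ∨ (¬q ∧ q)   [distribute ∧ over ∨]
⇔ ¬q ∧ p   [simplify]

¬q ∧ p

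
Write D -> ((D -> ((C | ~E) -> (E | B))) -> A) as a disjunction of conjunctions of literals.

~D | (D & ~E & ~B) | A

D -> ((D -> ((C | ~E) -> (E | B))) -> A)
= ~D | ((D -> ((C | ~E) -> (E | B))) -> A)
= ~D | ~(D -> ((C | ~E) -> (E | B))) | A
= ~D | ~(~D | ((C | ~E) -> (E | B))) | A
= ~D | ~(~D | ~(C | ~E) | E | B) | A
= ~D | (~~D & ~~(C | ~E) & ~E & ~B) | A
= ~D | (D & ~~(C | ~E) & ~E & ~B) | A
= ~D | (D & (C | ~E) & ~E & ~B) | A
= ~D | (D & C & ~E & ~B) | (D & ~E & ~E & ~B) | A
= ~D | (D & ~E & ~B) | A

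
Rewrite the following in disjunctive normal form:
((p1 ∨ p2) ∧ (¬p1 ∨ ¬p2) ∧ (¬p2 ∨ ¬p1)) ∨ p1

((p1 ∨ p2) ∧ (¬p1 ∨ ¬p2) ∧ (¬p2 ∨ ¬p1)) ∨ p1
⇔ (p1 ∧ ¬p1 ∧ ¬p2) ∨ (p1 ∧ ¬p1 ∧ ¬p1) ∨ (p1 ∧ ¬p2 ∧ ¬p2) ∨ (p1 ∧ ¬p2 ∧ ¬p1) ∨ (p2 ∧ ¬p1 ∧ ¬p2) ∨ (p2 ∧ ¬p1 ∧ ¬p1) ∨ (p2 ∧ ¬p2 ∧ ¬p2) ∨ (p2 ∧ ¬p2 ∧ ¬p1) ∨ p1   [distribute ∧ over ∨]
⇔ (p2 ∧ ¬p1) ∨ p1   [simplify]

(p2 ∧ ¬p1) ∨ p1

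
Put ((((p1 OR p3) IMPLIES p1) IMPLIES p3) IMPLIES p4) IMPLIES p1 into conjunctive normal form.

((((p1 OR p3) IMPLIES p1) IMPLIES p3) IMPLIES p4) IMPLIES p1
≡ NOT ((((p1 OR p3) IMPLIES p1) IMPLIES p3) IMPLIES p4) OR p1   [eliminate IMPLIES]
≡ NOT (NOT (((p1 OR p3) IMPLIES p1) IMPLIES p3) OR p4) OR p1   [eliminate IMPLIES]
≡ NOT (NOT (NOT ((p1 OR p3) IMPLIES p1) OR p3) OR p4) OR p1   [eliminate IMPLIES]
≡ NOT (NOT (NOT (NOT (p1 OR p3) OR p1) OR p3) OR p4) OR p1   [eliminate IMPLIES]
≡ (NOT NOT (NOT (NOT (p1 OR p3) OR p1) OR p3) AND NOT p4) OR p1   [De Morgan]
≡ ((NOT (NOT (p1 OR p3) OR p1) OR p3) AND NOT p4) OR p1   [double negation]
≡ (((NOT NOT (p1 OR p3) AND NOT p1) OR p3) AND NOT p4) OR p1   [De Morgan]
≡ ((((p1 OR p3) AND NOT p1) OR p3) AND NOT p4) OR p1   [double negation]
≡ (p1 OR p3 OR p3 OR p1) AND (NOT p1 OR p3 OR p1) AND (NOT p4 OR p1)   [distribute OR over AND]
≡ (p1 OR p3) AND (NOT p4 OR p1)   [simplify]

(p1 OR p3) AND (NOT p4 OR p1)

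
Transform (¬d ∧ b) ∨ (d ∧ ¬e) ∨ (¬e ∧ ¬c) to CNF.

(¬d ∨ ¬e) ∧ (b ∨ d ∨ ¬c) ∧ (b ∨ ¬e)

(¬d ∧ b) ∨ (d ∧ ¬e) ∨ (¬e ∧ ¬c)
= (¬d ∨ d ∨ ¬e) ∧ (¬d ∨ d ∨ ¬c) ∧ (¬d ∨ ¬e ∨ ¬e) ∧ (¬d ∨ ¬e ∨ ¬c) ∧ (b ∨ d ∨ ¬e) ∧ (b ∨ d ∨ ¬c) ∧ (b ∨ ¬e ∨ ¬e) ∧ (b ∨ ¬e ∨ ¬c)   (distribute ∨ over ∧)
= (¬d ∨ ¬e) ∧ (b ∨ d ∨ ¬c) ∧ (b ∨ ¬e)   (simplify)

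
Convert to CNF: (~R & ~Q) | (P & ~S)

(~R & ~Q) | (P & ~S)
≡ (~R | P) & (~R | ~S) & (~Q | P) & (~Q | ~S)   — distribute | over &

(~R | P) & (~R | ~S) & (~Q | P) & (~Q | ~S)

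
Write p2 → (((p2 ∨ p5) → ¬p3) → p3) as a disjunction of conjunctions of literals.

p2 → (((p2 ∨ p5) → ¬p3) → p3)
≡ ¬p2 ∨ (((p2 ∨ p5) → ¬p3) → p3)
≡ ¬p2 ∨ ¬((p2 ∨ p5) → ¬p3) ∨ p3
≡ ¬p2 ∨ ¬(¬(p2 ∨ p5) ∨ ¬p3) ∨ p3
≡ ¬p2 ∨ (¬¬(p2 ∨ p5) ∧ ¬¬p3) ∨ p3
≡ ¬p2 ∨ ((p2 ∨ p5) ∧ ¬¬p3) ∨ p3
≡ ¬p2 ∨ ((p2 ∨ p5) ∧ p3) ∨ p3
≡ ¬p2 ∨ (p2 ∧ p3) ∨ (p5 ∧ p3) ∨ p3
≡ ¬p2 ∨ p3

¬p2 ∨ p3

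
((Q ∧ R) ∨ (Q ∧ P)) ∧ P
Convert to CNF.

Q ∧ P

((Q ∧ R) ∨ (Q ∧ P)) ∧ P
≡ (Q ∨ Q) ∧ (Q ∨ P) ∧ (R ∨ Q) ∧ (R ∨ P) ∧ P   [distribute ∨ over ∧]
≡ Q ∧ P   [simplify]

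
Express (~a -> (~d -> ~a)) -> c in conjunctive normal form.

(~a | c) & (~d | c) & (a | c)

(~a -> (~d -> ~a)) -> c
≡ ~(~a -> (~d -> ~a)) | c   [eliminate ->]
≡ ~(~~a | (~d -> ~a)) | c   [eliminate ->]
≡ ~(~~a | ~~d | ~a) | c   [eliminate ->]
≡ (~~~a & ~~~d & ~~a) | c   [De Morgan]
≡ (~a & ~~~d & ~~a) | c   [double negation]
≡ (~a & ~d & ~~a) | c   [double negation]
≡ (~a & ~d & a) | c   [double negation]
≡ (~a | c) & (~d | c) & (a | c)   [distribute | over &]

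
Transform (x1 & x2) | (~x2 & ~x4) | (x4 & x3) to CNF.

(x1 & x2) | (~x2 & ~x4) | (x4 & x3)
≡ (x1 | ~x2 | x4) & (x1 | ~x2 | x3) & (x1 | ~x4 | x4) & (x1 | ~x4 | x3) & (x2 | ~x2 | x4) & (x2 | ~x2 | x3) & (x2 | ~x4 | x4) & (x2 | ~x4 | x3)   [distribute | over &]
≡ (x1 | ~x2 | x4) & (x1 | ~x2 | x3) & (x1 | ~x4 | x3) & (x2 | ~x4 | x3)   [simplify]

(x1 | ~x2 | x4) & (x1 | ~x2 | x3) & (x1 | ~x4 | x3) & (x2 | ~x4 | x3)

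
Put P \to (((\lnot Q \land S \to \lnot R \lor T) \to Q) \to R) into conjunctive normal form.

\lnot P \lor \lnot Q \lor R

P \to (((\lnot Q \land S \to \lnot R \lor T) \to Q) \to R)
≡ \lnot P \lor (((\lnot Q \land S \to \lnot R \lor T) \to Q) \to R)   (eliminate \to)
≡ \lnot P \lor \lnot ((\lnot Q \land S \to \lnot R \lor T) \to Q) \lor R   (eliminate \to)
≡ \lnot P \lor \lnot (\lnot (\lnot Q \land S \to \lnot R \lor T) \lor Q) \lor R   (eliminate \to)
≡ \lnot P \lor \lnot (\lnot (\lnot (\lnot Q \land S) \lor \lnot R \lor T) \lor Q) \lor R   (eliminate \to)
≡ \lnot P \lor \lnot \lnot (\lnot (\lnot Q \land S) \lor \lnot R \lor T) \land \lnot Q \lor R   (De Morgan)
≡ \lnot P \lor (\lnot (\lnot Q \land S) \lor \lnot R \lor T) \land \lnot Q \lor R   (double negation)
≡ \lnot P \lor (\lnot \lnot Q \lor \lnot S \lor \lnot R \lor T) \land \lnot Q \lor R   (De Morgan)
≡ \lnot P \lor (Q \lor \lnot S \lor \lnot R \lor T) \land \lnot Q \lor R   (double negation)
≡ (\lnot P \lor Q \lor \lnot S \lor \lnot R \lor T \lor R) \land (\lnot P \lor \lnot Q \lor R)   (distribute \lor over \land)
≡ \lnot P \lor \lnot Q \lor R   (simplify)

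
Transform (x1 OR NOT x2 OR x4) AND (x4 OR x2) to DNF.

(x1 AND x2) OR x4

(x1 OR NOT x2 OR x4) AND (x4 OR x2)
≡ (x1 AND x4) OR (x1 AND x2) OR (NOT x2 AND x4) OR (NOT x2 AND x2) OR (x4 AND x4) OR (x4 AND x2)   (distribute AND over OR)
≡ (x1 AND x2) OR x4   (simplify)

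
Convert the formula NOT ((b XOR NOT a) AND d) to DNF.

NOT ((b XOR NOT a) AND d)
≡ NOT (((b AND NOT NOT a) OR (NOT b AND NOT a)) AND d)   (expand XOR)
≡ NOT ((b AND NOT NOT a) OR (NOT b AND NOT a)) OR NOT d   (De Morgan)
≡ (NOT (b AND NOT NOT a) AND NOT (NOT b AND NOT a)) OR NOT d   (De Morgan)
≡ ((NOT b OR NOT NOT NOT a) AND NOT (NOT b AND NOT a)) OR NOT d   (De Morgan)
≡ ((NOT b OR NOT a) AND NOT (NOT b AND NOT a)) OR NOT d   (double negation)
≡ ((NOT b OR NOT a) AND (NOT NOT b OR NOT NOT a)) OR NOT d   (De Morgan)
≡ ((NOT b OR NOT a) AND (b OR NOT NOT a)) OR NOT d   (double negation)
≡ ((NOT b OR NOT a) AND (b OR a)) OR NOT d   (double negation)
≡ (NOT b AND b) OR (NOT b AND a) OR (NOT a AND b) OR (NOT a AND a) OR NOT d   (distribute AND over OR)
≡ (NOT b AND a) OR (NOT a AND b) OR NOT d   (simplify)

(NOT b AND a) OR (NOT a AND b) OR NOT d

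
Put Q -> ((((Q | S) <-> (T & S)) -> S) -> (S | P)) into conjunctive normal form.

~Q | S | P

Q -> ((((Q | S) <-> (T & S)) -> S) -> (S | P))
≡ ~Q | ((((Q | S) <-> (T & S)) -> S) -> (S | P))   [eliminate ->]
≡ ~Q | ~(((Q | S) <-> (T & S)) -> S) | S | P   [eliminate ->]
≡ ~Q | ~(~((Q | S) <-> (T & S)) | S) | S | P   [eliminate ->]
≡ ~Q | ~(~(((Q | S) -> (T & S)) & ((T & S) -> (Q | S))) | S) | S | P   [eliminate <->]
≡ ~Q | ~(~((~(Q | S) | (T & S)) & ((T & S) -> (Q | S))) | S) | S | P   [eliminate ->]
≡ ~Q | ~(~((~(Q | S) | (T & S)) & (~(T & S) | Q | S)) | S) | S | P   [eliminate ->]
≡ ~Q | (~~((~(Q | S) | (T & S)) & (~(T & S) | Q | S)) & ~S) | S | P   [De Morgan]
≡ ~Q | ((~(Q | S) | (T & S)) & (~(T & S) | Q | S) & ~S) | S | P   [double negation]
≡ ~Q | (((~Q & ~S) | (T & S)) & (~(T & S) | Q | S) & ~S) | S | P   [De Morgan]
≡ ~Q | (((~Q & ~S) | (T & S)) & (~T | ~S | Q | S) & ~S) | S | P   [De Morgan]
≡ (~Q | ~Q | T | S | P) & (~Q | ~Q | S | S | P) & (~Q | ~S | T | S | P) & (~Q | ~S | S | S | P) & (~Q | ~T | ~S | Q | S | S | P) & (~Q | ~S | S | P)   [distribute | over &]
≡ ~Q | S | P   [simplify]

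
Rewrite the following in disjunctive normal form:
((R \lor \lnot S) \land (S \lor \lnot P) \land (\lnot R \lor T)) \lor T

((R \lor \lnot S) \land (S \lor \lnot P) \land (\lnot R \lor T)) \lor T
≡ (R \land S \land \lnot R) \lor (R \land S \land T) \lor (R \land \lnot P \land \lnot R) \lor (R \land \lnot P \land T) \lor (\lnot S \land S \land \lnot R) \lor (\lnot S \land S \land T) \lor (\lnot S \land \lnot P \land \lnot R) \lor (\lnot S \land \lnot P \land T) \lor T   [distribute \land over \lor]
≡ (\lnot S \land \lnot P \land \lnot R) \lor T   [simplify]

(\lnot S \land \lnot P \land \lnot R) \lor T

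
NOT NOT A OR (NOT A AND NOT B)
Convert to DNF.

A OR (NOT A AND NOT B)

NOT NOT A OR (NOT A AND NOT B)
≡ A OR (NOT A AND NOT B)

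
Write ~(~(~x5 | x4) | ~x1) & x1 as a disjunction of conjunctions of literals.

(~x5 & x1) | (x4 & x1)

~(~(~x5 | x4) | ~x1) & x1
≡ ~~(~x5 | x4) & ~~x1 & x1   [De Morgan]
≡ (~x5 | x4) & ~~x1 & x1   [double negation]
≡ (~x5 | x4) & x1 & x1   [double negation]
≡ (~x5 & x1 & x1) | (x4 & x1 & x1)   [distribute & over |]
≡ (~x5 & x1) | (x4 & x1)   [simplify]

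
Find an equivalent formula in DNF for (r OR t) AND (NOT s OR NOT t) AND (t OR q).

(r OR t) AND (NOT s OR NOT t) AND (t OR q)
≡ (r AND NOT s AND t) OR (r AND NOT s AND q) OR (r AND NOT t AND t) OR (r AND NOT t AND q) OR (t AND NOT s AND t) OR (t AND NOT s AND q) OR (t AND NOT t AND t) OR (t AND NOT t AND q)   [distribute AND over OR]
≡ (r AND NOT s AND q) OR (r AND NOT t AND q) OR (t AND NOT s)   [simplify]

(r AND NOT s AND q) OR (r AND NOT t AND q) OR (t AND NOT s)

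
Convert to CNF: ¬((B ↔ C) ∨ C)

(B ∨ C) ∧ ¬C

¬((B ↔ C) ∨ C)
≡ ¬(((B → C) ∧ (C → B)) ∨ C)   (eliminate ↔)
≡ ¬(((¬B ∨ C) ∧ (C → B)) ∨ C)   (eliminate →)
≡ ¬(((¬B ∨ C) ∧ (¬C ∨ B)) ∨ C)   (eliminate →)
≡ ¬((¬B ∨ C) ∧ (¬C ∨ B)) ∧ ¬C   (De Morgan)
≡ (¬(¬B ∨ C) ∨ ¬(¬C ∨ B)) ∧ ¬C   (De Morgan)
≡ ((¬¬B ∧ ¬C) ∨ ¬(¬C ∨ B)) ∧ ¬C   (De Morgan)
≡ ((B ∧ ¬C) ∨ ¬(¬C ∨ B)) ∧ ¬C   (double negation)
≡ ((B ∧ ¬C) ∨ (¬¬C ∧ ¬B)) ∧ ¬C   (De Morgan)
≡ ((B ∧ ¬C) ∨ (C ∧ ¬B)) ∧ ¬C   (double negation)
≡ (B ∨ C) ∧ (B ∨ ¬B) ∧ (¬C ∨ C) ∧ (¬C ∨ ¬B) ∧ ¬C   (distribute ∨ over ∧)
≡ (B ∨ C) ∧ ¬C   (simplify)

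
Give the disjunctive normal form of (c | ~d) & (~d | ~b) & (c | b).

(c & ~d) | (c & ~b) | (~d & b)

(c | ~d) & (~d | ~b) & (c | b)
≡ (c & ~d & c) | (c & ~d & b) | (c & ~b & c) | (c & ~b & b) | (~d & ~d & c) | (~d & ~d & b) | (~d & ~b & c) | (~d & ~b & b)   [distribute & over |]
≡ (c & ~d) | (c & ~b) | (~d & b)   [simplify]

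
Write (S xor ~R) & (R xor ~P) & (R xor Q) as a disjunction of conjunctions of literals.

(S & R & P & ~Q) | (~S & ~R & ~P & Q)

(S xor ~R) & (R xor ~P) & (R xor Q)
≡ ((S & ~~R) | (~S & ~R)) & (R xor ~P) & (R xor Q)   (expand xor)
≡ ((S & ~~R) | (~S & ~R)) & ((R & ~~P) | (~R & ~P)) & (R xor Q)   (expand xor)
≡ ((S & ~~R) | (~S & ~R)) & ((R & ~~P) | (~R & ~P)) & ((R & ~Q) | (~R & Q))   (expand xor)
≡ ((S & R) | (~S & ~R)) & ((R & ~~P) | (~R & ~P)) & ((R & ~Q) | (~R & Q))   (double negation)
≡ ((S & R) | (~S & ~R)) & ((R & P) | (~R & ~P)) & ((R & ~Q) | (~R & Q))   (double negation)
≡ (S & R & R & P & R & ~Q) | (S & R & R & P & ~R & Q) | (S & R & ~R & ~P & R & ~Q) | (S & R & ~R & ~P & ~R & Q) | (~S & ~R & R & P & R & ~Q) | (~S & ~R & R & P & ~R & Q) | (~S & ~R & ~R & ~P & R & ~Q) | (~S & ~R & ~R & ~P & ~R & Q)   (distribute & over |)
≡ (S & R & P & ~Q) | (~S & ~R & ~P & Q)   (simplify)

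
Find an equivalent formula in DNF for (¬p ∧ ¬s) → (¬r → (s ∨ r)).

p ∨ s ∨ r

(¬p ∧ ¬s) → (¬r → (s ∨ r))
= ¬(¬p ∧ ¬s) ∨ (¬r → (s ∨ r))   [eliminate →]
= ¬(¬p ∧ ¬s) ∨ ¬¬r ∨ s ∨ r   [eliminate →]
= ¬¬p ∨ ¬¬s ∨ ¬¬r ∨ s ∨ r   [De Morgan]
= p ∨ ¬¬s ∨ ¬¬r ∨ s ∨ r   [double negation]
= p ∨ s ∨ ¬¬r ∨ s ∨ r   [double negation]
= p ∨ s ∨ r ∨ s ∨ r   [double negation]
= p ∨ s ∨ r   [simplify]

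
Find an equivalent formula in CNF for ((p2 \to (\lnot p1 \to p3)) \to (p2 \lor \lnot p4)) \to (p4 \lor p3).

((p2 \to (\lnot p1 \to p3)) \to (p2 \lor \lnot p4)) \to (p4 \lor p3)
⇔ \lnot ((p2 \to (\lnot p1 \to p3)) \to (p2 \lor \lnot p4)) \lor p4 \lor p3   [eliminate \to]
⇔ \lnot (\lnot (p2 \to (\lnot p1 \to p3)) \lor p2 \lor \lnot p4) \lor p4 \lor p3   [eliminate \to]
⇔ \lnot (\lnot (\lnot p2 \lor (\lnot p1 \to p3)) \lor p2 \lor \lnot p4) \lor p4 \lor p3   [eliminate \to]
⇔ \lnot (\lnot (\lnot p2 \lor \lnot \lnot p1 \lor p3) \lor p2 \lor \lnot p4) \lor p4 \lor p3   [eliminate \to]
⇔ (\lnot \lnot (\lnot p2 \lor \lnot \lnot p1 \lor p3) \land \lnot p2 \land \lnot \lnot p4) \lor p4 \lor p3   [De Morgan]
⇔ ((\lnot p2 \lor \lnot \lnot p1 \lor p3) \land \lnot p2 \land \lnot \lnot p4) \lor p4 \lor p3   [double negation]
⇔ ((\lnot p2 \lor p1 \lor p3) \land \lnot p2 \land \lnot \lnot p4) \lor p4 \lor p3   [double negation]
⇔ ((\lnot p2 \lor p1 \lor p3) \land \lnot p2 \land p4) \lor p4 \lor p3   [double negation]
⇔ (\lnot p2 \lor p1 \lor p3 \lor p4 \lor p3) \land (\lnot p2 \lor p4 \lor p3) \land (p4 \lor p4 \lor p3)   [distribute \lor over \land]
⇔ p4 \lor p3   [simplify]

p4 \lor p3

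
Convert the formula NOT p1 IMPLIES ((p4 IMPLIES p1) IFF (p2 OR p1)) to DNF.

NOT p1 IMPLIES ((p4 IMPLIES p1) IFF (p2 OR p1))
≡ NOT NOT p1 OR ((p4 IMPLIES p1) IFF (p2 OR p1))   [eliminate IMPLIES]
≡ NOT NOT p1 OR (((p4 IMPLIES p1) IMPLIES (p2 OR p1)) AND ((p2 OR p1) IMPLIES (p4 IMPLIES p1)))   [eliminate IFF]
≡ NOT NOT p1 OR ((NOT (p4 IMPLIES p1) OR p2 OR p1) AND ((p2 OR p1) IMPLIES (p4 IMPLIES p1)))   [eliminate IMPLIES]
≡ NOT NOT p1 OR ((NOT (NOT p4 OR p1) OR p2 OR p1) AND ((p2 OR p1) IMPLIES (p4 IMPLIES p1)))   [eliminate IMPLIES]
≡ NOT NOT p1 OR ((NOT (NOT p4 OR p1) OR p2 OR p1) AND (NOT (p2 OR p1) OR (p4 IMPLIES p1)))   [eliminate IMPLIES]
≡ NOT NOT p1 OR ((NOT (NOT p4 OR p1) OR p2 OR p1) AND (NOT (p2 OR p1) OR NOT p4 OR p1))   [eliminate IMPLIES]
≡ p1 OR ((NOT (NOT p4 OR p1) OR p2 OR p1) AND (NOT (p2 OR p1) OR NOT p4 OR p1))   [double negation]
≡ p1 OR (((NOT NOT p4 AND NOT p1) OR p2 OR p1) AND (NOT (p2 OR p1) OR NOT p4 OR p1))   [De Morgan]
≡ p1 OR (((p4 AND NOT p1) OR p2 OR p1) AND (NOT (p2 OR p1) OR NOT p4 OR p1))   [double negation]
≡ p1 OR (((p4 AND NOT p1) OR p2 OR p1) AND ((NOT p2 AND NOT p1) OR NOT p4 OR p1))   [De Morgan]
≡ p1 OR (p4 AND NOT p1 AND NOT p2 AND NOT p1) OR (p4 AND NOT p1 AND NOT p4) OR (p4 AND NOT p1 AND p1) OR (p2 AND NOT p2 AND NOT p1) OR (p2 AND NOT p4) OR (p2 AND p1) OR (p1 AND NOT p2 AND NOT p1) OR (p1 AND NOT p4) OR (p1 AND p1)   [distribute AND over OR]
≡ p1 OR (p4 AND NOT p1 AND NOT p2) OR (p2 AND NOT p4)   [simplify]

p1 OR (p4 AND NOT p1 AND NOT p2) OR (p2 AND NOT p4)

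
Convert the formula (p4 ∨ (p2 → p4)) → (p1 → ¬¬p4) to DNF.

(¬p4 ∧ p2) ∨ ¬p1 ∨ p4

(p4 ∨ (p2 → p4)) → (p1 → ¬¬p4)
⇔ ¬(p4 ∨ (p2 → p4)) ∨ (p1 → ¬¬p4)   [eliminate →]
⇔ ¬(p4 ∨ ¬p2 ∨ p4) ∨ (p1 → ¬¬p4)   [eliminate →]
⇔ ¬(p4 ∨ ¬p2 ∨ p4) ∨ ¬p1 ∨ ¬¬p4   [eliminate →]
⇔ (¬p4 ∧ ¬¬p2 ∧ ¬p4) ∨ ¬p1 ∨ ¬¬p4   [De Morgan]
⇔ (¬p4 ∧ p2 ∧ ¬p4) ∨ ¬p1 ∨ ¬¬p4   [double negation]
⇔ (¬p4 ∧ p2 ∧ ¬p4) ∨ ¬p1 ∨ p4   [double negation]
⇔ (¬p4 ∧ p2) ∨ ¬p1 ∨ p4   [simplify]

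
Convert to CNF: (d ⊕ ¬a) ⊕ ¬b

(d ∨ ¬a ∨ ¬b) ∧ (¬d ∨ a ∨ ¬b) ∧ (¬d ∨ ¬a ∨ b) ∧ (a ∨ d ∨ b)

(d ⊕ ¬a) ⊕ ¬b
≡ ((d ⊕ ¬a) ∨ ¬b) ∧ ¬((d ⊕ ¬a) ∧ ¬b)
≡ ((d ∨ ¬a) ∧ ¬(d ∧ ¬a) ∨ ¬b) ∧ ¬((d ⊕ ¬a) ∧ ¬b)
≡ ((d ∨ ¬a) ∧ ¬(d ∧ ¬a) ∨ ¬b) ∧ ¬((d ∨ ¬a) ∧ ¬(d ∧ ¬a) ∧ ¬b)
≡ ((d ∨ ¬a) ∧ (¬d ∨ ¬¬a) ∨ ¬b) ∧ ¬((d ∨ ¬a) ∧ ¬(d ∧ ¬a) ∧ ¬b)
≡ ((d ∨ ¬a) ∧ (¬d ∨ a) ∨ ¬b) ∧ ¬((d ∨ ¬a) ∧ ¬(d ∧ ¬a) ∧ ¬b)
≡ ((d ∨ ¬a) ∧ (¬d ∨ a) ∨ ¬b) ∧ (¬(d ∨ ¬a) ∨ ¬¬(d ∧ ¬a) ∨ ¬¬b)
≡ ((d ∨ ¬a) ∧ (¬d ∨ a) ∨ ¬b) ∧ (¬d ∧ ¬¬a ∨ ¬¬(d ∧ ¬a) ∨ ¬¬b)
≡ ((d ∨ ¬a) ∧ (¬d ∨ a) ∨ ¬b) ∧ (¬d ∧ a ∨ ¬¬(d ∧ ¬a) ∨ ¬¬b)
≡ ((d ∨ ¬a) ∧ (¬d ∨ a) ∨ ¬b) ∧ (¬d ∧ a ∨ d ∧ ¬a ∨ ¬¬b)
≡ ((d ∨ ¬a) ∧ (¬d ∨ a) ∨ ¬b) ∧ (¬d ∧ a ∨ d ∧ ¬a ∨ b)
≡ (d ∨ ¬a ∨ ¬b) ∧ (¬d ∨ a ∨ ¬b) ∧ (¬d ∨ d ∨ b) ∧ (¬d ∨ ¬a ∨ b) ∧ (a ∨ d ∨ b) ∧ (a ∨ ¬a ∨ b)
≡ (d ∨ ¬a ∨ ¬b) ∧ (¬d ∨ a ∨ ¬b) ∧ (¬d ∨ ¬a ∨ b) ∧ (a ∨ d ∨ b)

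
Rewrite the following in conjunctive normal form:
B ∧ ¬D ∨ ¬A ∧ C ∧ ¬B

(B ∨ ¬A) ∧ (B ∨ C) ∧ (¬D ∨ ¬A) ∧ (¬D ∨ C) ∧ (¬D ∨ ¬B)

B ∧ ¬D ∨ ¬A ∧ C ∧ ¬B
= (B ∨ ¬A) ∧ (B ∨ C) ∧ (B ∨ ¬B) ∧ (¬D ∨ ¬A) ∧ (¬D ∨ C) ∧ (¬D ∨ ¬B)   (distribute ∨ over ∧)
= (B ∨ ¬A) ∧ (B ∨ C) ∧ (¬D ∨ ¬A) ∧ (¬D ∨ C) ∧ (¬D ∨ ¬B)   (simplify)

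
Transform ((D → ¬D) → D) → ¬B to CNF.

((D → ¬D) → D) → ¬B
≡ ¬((D → ¬D) → D) ∨ ¬B
≡ ¬(¬(D → ¬D) ∨ D) ∨ ¬B
≡ ¬(¬(¬D ∨ ¬D) ∨ D) ∨ ¬B
≡ ¬¬(¬D ∨ ¬D) ∧ ¬D ∨ ¬B
≡ (¬D ∨ ¬D) ∧ ¬D ∨ ¬B
≡ (¬D ∨ ¬D ∨ ¬B) ∧ (¬D ∨ ¬B)
≡ ¬D ∨ ¬B

¬D ∨ ¬B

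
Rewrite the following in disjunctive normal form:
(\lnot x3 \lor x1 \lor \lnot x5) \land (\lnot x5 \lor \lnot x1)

(\lnot x3 \land \lnot x1) \lor \lnot x5

(\lnot x3 \lor x1 \lor \lnot x5) \land (\lnot x5 \lor \lnot x1)
≡ (\lnot x3 \land \lnot x5) \lor (\lnot x3 \land \lnot x1) \lor (x1 \land \lnot x5) \lor (x1 \land \lnot x1) \lor (\lnot x5 \land \lnot x5) \lor (\lnot x5 \land \lnot x1)   — distribute \land over \lor
≡ (\lnot x3 \land \lnot x1) \lor \lnot x5   — simplify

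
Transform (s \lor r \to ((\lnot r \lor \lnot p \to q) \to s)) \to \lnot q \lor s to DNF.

(s \lor r \to ((\lnot r \lor \lnot p \to q) \to s)) \to \lnot q \lor s
= \lnot (s \lor r \to ((\lnot r \lor \lnot p \to q) \to s)) \lor \lnot q \lor s   (eliminate \to)
= \lnot (\lnot (s \lor r) \lor ((\lnot r \lor \lnot p \to q) \to s)) \lor \lnot q \lor s   (eliminate \to)
= \lnot (\lnot (s \lor r) \lor \lnot (\lnot r \lor \lnot p \to q) \lor s) \lor \lnot q \lor s   (eliminate \to)
= \lnot (\lnot (s \lor r) \lor \lnot (\lnot (\lnot r \lor \lnot p) \lor q) \lor s) \lor \lnot q \lor s   (eliminate \to)
= \lnot \lnot (s \lor r) \land \lnot \lnot (\lnot (\lnot r \lor \lnot p) \lor q) \land \lnot s \lor \lnot q \lor s   (De Morgan)
= (s \lor r) \land \lnot \lnot (\lnot (\lnot r \lor \lnot p) \lor q) \land \lnot s \lor \lnot q \lor s   (double negation)
= (s \lor r) \land (\lnot (\lnot r \lor \lnot p) \lor q) \land \lnot s \lor \lnot q \lor s   (double negation)
= (s \lor r) \land (\lnot \lnot r \land \lnot \lnot p \lor q) \land \lnot s \lor \lnot q \lor s   (De Morgan)
= (s \lor r) \land (r \land \lnot \lnot p \lor q) \land \lnot s \lor \lnot q \lor s   (double negation)
= (s \lor r) \land (r \land p \lor q) \land \lnot s \lor \lnot q \lor s   (double negation)
= s \land r \land p \land \lnot s \lor s \land q \land \lnot s \lor r \land r \land p \land \lnot s \lor r \land q \land \lnot s \lor \lnot q \lor s   (distribute \land over \lor)
= r \land p \land \lnot s \lor r \land q \land \lnot s \lor \lnot q \lor s   (simplify)

r \land p \land \lnot s \lor r \land q \land \lnot s \lor \lnot q \lor s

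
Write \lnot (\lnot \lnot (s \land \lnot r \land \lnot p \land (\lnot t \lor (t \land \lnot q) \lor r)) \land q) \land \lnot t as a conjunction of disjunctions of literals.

\lnot (\lnot \lnot (s \land \lnot r \land \lnot p \land (\lnot t \lor (t \land \lnot q) \lor r)) \land q) \land \lnot t
= (\lnot \lnot \lnot (s \land \lnot r \land \lnot p \land (\lnot t \lor (t \land \lnot q) \lor r)) \lor \lnot q) \land \lnot t   — De Morgan
= (\lnot (s \land \lnot r \land \lnot p \land (\lnot t \lor (t \land \lnot q) \lor r)) \lor \lnot q) \land \lnot t   — double negation
= (\lnot s \lor \lnot \lnot r \lor \lnot \lnot p \lor \lnot (\lnot t \lor (t \land \lnot q) \lor r) \lor \lnot q) \land \lnot t   — De Morgan
= (\lnot s \lor r \lor \lnot \lnot p \lor \lnot (\lnot t \lor (t \land \lnot q) \lor r) \lor \lnot q) \land \lnot t   — double negation
= (\lnot s \lor r \lor p \lor \lnot (\lnot t \lor (t \land \lnot q) \lor r) \lor \lnot q) \land \lnot t   — double negation
= (\lnot s \lor r \lor p \lor (\lnot \lnot t \land \lnot (t \land \lnot q) \land \lnot r) \lor \lnot q) \land \lnot t   — De Morgan
= (\lnot s \lor r \lor p \lor (t \land \lnot (t \land \lnot q) \land \lnot r) \lor \lnot q) \land \lnot t   — double negation
= (\lnot s \lor r \lor p \lor (t \land (\lnot t \lor \lnot \lnot q) \land \lnot r) \lor \lnot q) \land \lnot t   — De Morgan
= (\lnot s \lor r \lor p \lor (t \land (\lnot t \lor q) \land \lnot r) \lor \lnot q) \land \lnot t   — double negation
= (\lnot s \lor r \lor p \lor t \lor \lnot q) \land (\lnot s \lor r \lor p \lor \lnot t \lor q \lor \lnot q) \land (\lnot s \lor r \lor p \lor \lnot r \lor \lnot q) \land \lnot t   — distribute \lor over \land
= (\lnot s \lor r \lor p \lor t \lor \lnot q) \land \lnot t   — simplify

(\lnot s \lor r \lor p \lor t \lor \lnot q) \land \lnot t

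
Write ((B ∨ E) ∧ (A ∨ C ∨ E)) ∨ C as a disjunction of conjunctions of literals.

(B ∧ A) ∨ E ∨ C

((B ∨ E) ∧ (A ∨ C ∨ E)) ∨ C
≡ (B ∧ A) ∨ (B ∧ C) ∨ (B ∧ E) ∨ (E ∧ A) ∨ (E ∧ C) ∨ (E ∧ E) ∨ C   (distribute ∧ over ∨)
≡ (B ∧ A) ∨ E ∨ C   (simplify)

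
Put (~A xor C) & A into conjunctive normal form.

(~A | C) & A

(~A xor C) & A
= (~A | C) & ~(~A & C) & A
= (~A | C) & (~~A | ~C) & A
= (~A | C) & (A | ~C) & A
= (~A | C) & A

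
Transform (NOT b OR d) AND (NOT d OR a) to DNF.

(NOT b OR d) AND (NOT d OR a)
≡ (NOT b AND NOT d) OR (NOT b AND a) OR (d AND NOT d) OR (d AND a)   [distribute AND over OR]
≡ (NOT b AND NOT d) OR (NOT b AND a) OR (d AND a)   [simplify]

(NOT b AND NOT d) OR (NOT b AND a) OR (d AND a)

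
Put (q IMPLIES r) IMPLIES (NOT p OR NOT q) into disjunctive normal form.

(q IMPLIES r) IMPLIES (NOT p OR NOT q)
= NOT (q IMPLIES r) OR NOT p OR NOT q   [eliminate IMPLIES]
= NOT (NOT q OR r) OR NOT p OR NOT q   [eliminate IMPLIES]
= (NOT NOT q AND NOT r) OR NOT p OR NOT q   [De Morgan]
= (q AND NOT r) OR NOT p OR NOT q   [double negation]

(q AND NOT r) OR NOT p OR NOT q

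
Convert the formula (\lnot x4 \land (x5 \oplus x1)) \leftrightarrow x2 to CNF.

(x4 \lor \lnot x5 \lor x1 \lor x2) \land (x4 \lor \lnot x1 \lor x5 \lor x2) \land (\lnot x2 \lor \lnot x4) \land (\lnot x2 \lor x5 \lor x1) \land (\lnot x2 \lor \lnot x5 \lor \lnot x1)

(\lnot x4 \land (x5 \oplus x1)) \leftrightarrow x2
⇔ ((\lnot x4 \land (x5 \oplus x1)) \to x2) \land (x2 \to (\lnot x4 \land (x5 \oplus x1)))   [eliminate \leftrightarrow]
⇔ (\lnot (\lnot x4 \land (x5 \oplus x1)) \lor x2) \land (x2 \to (\lnot x4 \land (x5 \oplus x1)))   [eliminate \to]
⇔ (\lnot (\lnot x4 \land (x5 \lor x1) \land \lnot (x5 \land x1)) \lor x2) \land (x2 \to (\lnot x4 \land (x5 \oplus x1)))   [expand \oplus]
⇔ (\lnot (\lnot x4 \land (x5 \lor x1) \land \lnot (x5 \land x1)) \lor x2) \land (\lnot x2 \lor (\lnot x4 \land (x5 \oplus x1)))   [eliminate \to]
⇔ (\lnot (\lnot x4 \land (x5 \lor x1) \land \lnot (x5 \land x1)) \lor x2) \land (\lnot x2 \lor (\lnot x4 \land (x5 \lor x1) \land \lnot (x5 \land x1)))   [expand \oplus]
⇔ (\lnot \lnot x4 \lor \lnot (x5 \lor x1) \lor \lnot \lnot (x5 \land x1) \lor x2) \land (\lnot x2 \lor (\lnot x4 \land (x5 \lor x1) \land \lnot (x5 \land x1)))   [De Morgan]
⇔ (x4 \lor \lnot (x5 \lor x1) \lor \lnot \lnot (x5 \land x1) \lor x2) \land (\lnot x2 \lor (\lnot x4 \land (x5 \lor x1) \land \lnot (x5 \land x1)))   [double negation]
⇔ (x4 \lor (\lnot x5 \land \lnot x1) \lor \lnot \lnot (x5 \land x1) \lor x2) \land (\lnot x2 \lor (\lnot x4 \land (x5 \lor x1) \land \lnot (x5 \land x1)))   [De Morgan]
⇔ (x4 \lor (\lnot x5 \land \lnot x1) \lor (x5 \land x1) \lor x2) \land (\lnot x2 \lor (\lnot x4 \land (x5 \lor x1) \land \lnot (x5 \land x1)))   [double negation]
⇔ (x4 \lor (\lnot x5 \land \lnot x1) \lor (x5 \land x1) \lor x2) \land (\lnot x2 \lor (\lnot x4 \land (x5 \lor x1) \land (\lnot x5 \lor \lnot x1)))   [De Morgan]
⇔ (x4 \lor \lnot x5 \lor x5 \lor x2) \land (x4 \lor \lnot x5 \lor x1 \lor x2) \land (x4 \lor \lnot x1 \lor x5 \lor x2) \land (x4 \lor \lnot x1 \lor x1 \lor x2) \land (\lnot x2 \lor \lnot x4) \land (\lnot x2 \lor x5 \lor x1) \land (\lnot x2 \lor \lnot x5 \lor \lnot x1)   [distribute \lor over \land]
⇔ (x4 \lor \lnot x5 \lor x1 \lor x2) \land (x4 \lor \lnot x1 \lor x5 \lor x2) \land (\lnot x2 \lor \lnot x4) \land (\lnot x2 \lor x5 \lor x1) \land (\lnot x2 \lor \lnot x5 \lor \lnot x1)   [simplify]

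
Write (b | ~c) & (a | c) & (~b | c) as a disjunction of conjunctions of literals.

(b | ~c) & (a | c) & (~b | c)
⇔ (b & a & ~b) | (b & a & c) | (b & c & ~b) | (b & c & c) | (~c & a & ~b) | (~c & a & c) | (~c & c & ~b) | (~c & c & c)   [distribute & over |]
⇔ (b & c) | (~c & a & ~b)   [simplify]

(b & c) | (~c & a & ~b)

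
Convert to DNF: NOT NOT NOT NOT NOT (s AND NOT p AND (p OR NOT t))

NOT NOT NOT NOT NOT (s AND NOT p AND (p OR NOT t))
≡ NOT NOT NOT (s AND NOT p AND (p OR NOT t))   [double negation]
≡ NOT (s AND NOT p AND (p OR NOT t))   [double negation]
≡ NOT s OR NOT NOT p OR NOT (p OR NOT t)   [De Morgan]
≡ NOT s OR p OR NOT (p OR NOT t)   [double negation]
≡ NOT s OR p OR (NOT p AND NOT NOT t)   [De Morgan]
≡ NOT s OR p OR (NOT p AND t)   [double negation]

NOT s OR p OR (NOT p AND t)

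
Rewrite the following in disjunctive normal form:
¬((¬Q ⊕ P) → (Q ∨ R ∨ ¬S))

¬Q ∧ ¬P ∧ ¬R ∧ S

¬((¬Q ⊕ P) → (Q ∨ R ∨ ¬S))
= ¬(¬(¬Q ⊕ P) ∨ Q ∨ R ∨ ¬S)
= ¬(¬((¬Q ∧ ¬P) ∨ (¬¬Q ∧ P)) ∨ Q ∨ R ∨ ¬S)
= ¬¬((¬Q ∧ ¬P) ∨ (¬¬Q ∧ P)) ∧ ¬Q ∧ ¬R ∧ ¬¬S
= ((¬Q ∧ ¬P) ∨ (¬¬Q ∧ P)) ∧ ¬Q ∧ ¬R ∧ ¬¬S
= ((¬Q ∧ ¬P) ∨ (Q ∧ P)) ∧ ¬Q ∧ ¬R ∧ ¬¬S
= ((¬Q ∧ ¬P) ∨ (Q ∧ P)) ∧ ¬Q ∧ ¬R ∧ S
= (¬Q ∧ ¬P ∧ ¬Q ∧ ¬R ∧ S) ∨ (Q ∧ P ∧ ¬Q ∧ ¬R ∧ S)
= ¬Q ∧ ¬P ∧ ¬R ∧ S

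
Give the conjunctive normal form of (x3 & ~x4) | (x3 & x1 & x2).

(x3 & ~x4) | (x3 & x1 & x2)
= (x3 | x3) & (x3 | x1) & (x3 | x2) & (~x4 | x3) & (~x4 | x1) & (~x4 | x2)
= x3 & (~x4 | x1) & (~x4 | x2)

x3 & (~x4 | x1) & (~x4 | x2)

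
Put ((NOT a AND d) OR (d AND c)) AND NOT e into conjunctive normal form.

((NOT a AND d) OR (d AND c)) AND NOT e
= (NOT a OR d) AND (NOT a OR c) AND (d OR d) AND (d OR c) AND NOT e   [distribute OR over AND]
= (NOT a OR c) AND d AND NOT e   [simplify]

(NOT a OR c) AND d AND NOT e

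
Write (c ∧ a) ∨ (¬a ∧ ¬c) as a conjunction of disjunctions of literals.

(c ∨ ¬a) ∧ (a ∨ ¬c)

(c ∧ a) ∨ (¬a ∧ ¬c)
= (c ∨ ¬a) ∧ (c ∨ ¬c) ∧ (a ∨ ¬a) ∧ (a ∨ ¬c)   — distribute ∨ over ∧
= (c ∨ ¬a) ∧ (a ∨ ¬c)   — simplify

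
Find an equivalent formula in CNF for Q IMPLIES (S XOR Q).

Q IMPLIES (S XOR Q)
⇔ NOT Q OR (S XOR Q)   (eliminate IMPLIES)
⇔ NOT Q OR ((S OR Q) AND NOT (S AND Q))   (expand XOR)
⇔ NOT Q OR ((S OR Q) AND (NOT S OR NOT Q))   (De Morgan)
⇔ (NOT Q OR S OR Q) AND (NOT Q OR NOT S OR NOT Q)   (distribute OR over AND)
⇔ NOT Q OR NOT S   (simplify)

NOT Q OR NOT S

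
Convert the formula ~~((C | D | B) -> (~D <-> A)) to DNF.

(~C & ~D & ~B) | (D & ~A) | (A & ~D)

~~((C | D | B) -> (~D <-> A))
≡ ~~(~(C | D | B) | (~D <-> A))   (eliminate ->)
≡ ~~(~(C | D | B) | ((~D -> A) & (A -> ~D)))   (eliminate <->)
≡ ~~(~(C | D | B) | ((~~D | A) & (A -> ~D)))   (eliminate ->)
≡ ~~(~(C | D | B) | ((~~D | A) & (~A | ~D)))   (eliminate ->)
≡ ~(C | D | B) | ((~~D | A) & (~A | ~D))   (double negation)
≡ (~C & ~D & ~B) | ((~~D | A) & (~A | ~D))   (De Morgan)
≡ (~C & ~D & ~B) | ((D | A) & (~A | ~D))   (double negation)
≡ (~C & ~D & ~B) | (D & ~A) | (D & ~D) | (A & ~A) | (A & ~D)   (distribute & over |)
≡ (~C & ~D & ~B) | (D & ~A) | (A & ~D)   (simplify)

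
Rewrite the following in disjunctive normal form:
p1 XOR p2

(p1 AND NOT p2) OR (NOT p1 AND p2)

p1 XOR p2
≡ (p1 AND NOT p2) OR (NOT p1 AND p2)   [expand XOR]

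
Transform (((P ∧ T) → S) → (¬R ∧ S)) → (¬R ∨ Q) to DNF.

(((P ∧ T) → S) → (¬R ∧ S)) → (¬R ∨ Q)
≡ ¬(((P ∧ T) → S) → (¬R ∧ S)) ∨ ¬R ∨ Q   [eliminate →]
≡ ¬(¬((P ∧ T) → S) ∨ (¬R ∧ S)) ∨ ¬R ∨ Q   [eliminate →]
≡ ¬(¬(¬(P ∧ T) ∨ S) ∨ (¬R ∧ S)) ∨ ¬R ∨ Q   [eliminate →]
≡ (¬¬(¬(P ∧ T) ∨ S) ∧ ¬(¬R ∧ S)) ∨ ¬R ∨ Q   [De Morgan]
≡ ((¬(P ∧ T) ∨ S) ∧ ¬(¬R ∧ S)) ∨ ¬R ∨ Q   [double negation]
≡ ((¬P ∨ ¬T ∨ S) ∧ ¬(¬R ∧ S)) ∨ ¬R ∨ Q   [De Morgan]
≡ ((¬P ∨ ¬T ∨ S) ∧ (¬¬R ∨ ¬S)) ∨ ¬R ∨ Q   [De Morgan]
≡ ((¬P ∨ ¬T ∨ S) ∧ (R ∨ ¬S)) ∨ ¬R ∨ Q   [double negation]
≡ (¬P ∧ R) ∨ (¬P ∧ ¬S) ∨ (¬T ∧ R) ∨ (¬T ∧ ¬S) ∨ (S ∧ R) ∨ (S ∧ ¬S) ∨ ¬R ∨ Q   [distribute ∧ over ∨]
≡ (¬P ∧ R) ∨ (¬P ∧ ¬S) ∨ (¬T ∧ R) ∨ (¬T ∧ ¬S) ∨ (S ∧ R) ∨ ¬R ∨ Q   [simplify]

(¬P ∧ R) ∨ (¬P ∧ ¬S) ∨ (¬T ∧ R) ∨ (¬T ∧ ¬S) ∨ (S ∧ R) ∨ ¬R ∨ Q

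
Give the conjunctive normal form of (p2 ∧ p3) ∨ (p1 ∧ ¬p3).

(p2 ∧ p3) ∨ (p1 ∧ ¬p3)
= (p2 ∨ p1) ∧ (p2 ∨ ¬p3) ∧ (p3 ∨ p1) ∧ (p3 ∨ ¬p3)   [distribute ∨ over ∧]
= (p2 ∨ p1) ∧ (p2 ∨ ¬p3) ∧ (p3 ∨ p1)   [simplify]

(p2 ∨ p1) ∧ (p2 ∨ ¬p3) ∧ (p3 ∨ p1)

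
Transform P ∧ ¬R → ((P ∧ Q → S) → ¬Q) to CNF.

P ∧ ¬R → ((P ∧ Q → S) → ¬Q)
≡ ¬(P ∧ ¬R) ∨ ((P ∧ Q → S) → ¬Q)   [eliminate →]
≡ ¬(P ∧ ¬R) ∨ ¬(P ∧ Q → S) ∨ ¬Q   [eliminate →]
≡ ¬(P ∧ ¬R) ∨ ¬(¬(P ∧ Q) ∨ S) ∨ ¬Q   [eliminate →]
≡ ¬P ∨ ¬¬R ∨ ¬(¬(P ∧ Q) ∨ S) ∨ ¬Q   [De Morgan]
≡ ¬P ∨ R ∨ ¬(¬(P ∧ Q) ∨ S) ∨ ¬Q   [double negation]
≡ ¬P ∨ R ∨ ¬¬(P ∧ Q) ∧ ¬S ∨ ¬Q   [De Morgan]
≡ ¬P ∨ R ∨ P ∧ Q ∧ ¬S ∨ ¬Q   [double negation]
≡ (¬P ∨ R ∨ P ∨ ¬Q) ∧ (¬P ∨ R ∨ Q ∨ ¬Q) ∧ (¬P ∨ R ∨ ¬S ∨ ¬Q)   [distribute ∨ over ∧]
≡ ¬P ∨ R ∨ ¬S ∨ ¬Q   [simplify]

¬P ∨ R ∨ ¬S ∨ ¬Q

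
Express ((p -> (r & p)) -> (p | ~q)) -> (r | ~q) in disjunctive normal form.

(~p & q) | r | ~q

((p -> (r & p)) -> (p | ~q)) -> (r | ~q)
≡ ~((p -> (r & p)) -> (p | ~q)) | r | ~q   [eliminate ->]
≡ ~(~(p -> (r & p)) | p | ~q) | r | ~q   [eliminate ->]
≡ ~(~(~p | (r & p)) | p | ~q) | r | ~q   [eliminate ->]
≡ (~~(~p | (r & p)) & ~p & ~~q) | r | ~q   [De Morgan]
≡ ((~p | (r & p)) & ~p & ~~q) | r | ~q   [double negation]
≡ ((~p | (r & p)) & ~p & q) | r | ~q   [double negation]
≡ (~p & ~p & q) | (r & p & ~p & q) | r | ~q   [distribute & over |]
≡ (~p & q) | r | ~q   [simplify]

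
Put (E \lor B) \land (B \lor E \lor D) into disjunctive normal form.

(E \lor B) \land (B \lor E \lor D)
= (E \land B) \lor (E \land E) \lor (E \land D) \lor (B \land B) \lor (B \land E) \lor (B \land D)   — distribute \land over \lor
= E \lor B   — simplify

E \lor B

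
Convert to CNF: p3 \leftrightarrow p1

(\lnot p3 \lor p1) \land (\lnot p1 \lor p3)

p3 \leftrightarrow p1
≡ (p3 \to p1) \land (p1 \to p3)   (eliminate \leftrightarrow)
≡ (\lnot p3 \lor p1) \land (p1 \to p3)   (eliminate \to)
≡ (\lnot p3 \lor p1) \land (\lnot p1 \lor p3)   (eliminate \to)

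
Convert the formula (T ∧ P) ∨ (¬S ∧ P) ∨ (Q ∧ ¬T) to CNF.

(T ∧ P) ∨ (¬S ∧ P) ∨ (Q ∧ ¬T)
= (T ∨ ¬S ∨ Q) ∧ (T ∨ ¬S ∨ ¬T) ∧ (T ∨ P ∨ Q) ∧ (T ∨ P ∨ ¬T) ∧ (P ∨ ¬S ∨ Q) ∧ (P ∨ ¬S ∨ ¬T) ∧ (P ∨ P ∨ Q) ∧ (P ∨ P ∨ ¬T)   [distribute ∨ over ∧]
= (T ∨ ¬S ∨ Q) ∧ (P ∨ Q) ∧ (P ∨ ¬T)   [simplify]

(T ∨ ¬S ∨ Q) ∧ (P ∨ Q) ∧ (P ∨ ¬T)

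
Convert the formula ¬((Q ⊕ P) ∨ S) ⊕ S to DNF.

(¬Q ∧ ¬P ∧ ¬S) ∨ (P ∧ Q ∧ ¬S) ∨ S

¬((Q ⊕ P) ∨ S) ⊕ S
⇔ (¬((Q ⊕ P) ∨ S) ∧ ¬S) ∨ (¬¬((Q ⊕ P) ∨ S) ∧ S)   (expand ⊕)
⇔ (¬((Q ∧ ¬P) ∨ (¬Q ∧ P) ∨ S) ∧ ¬S) ∨ (¬¬((Q ⊕ P) ∨ S) ∧ S)   (expand ⊕)
⇔ (¬((Q ∧ ¬P) ∨ (¬Q ∧ P) ∨ S) ∧ ¬S) ∨ (¬¬((Q ∧ ¬P) ∨ (¬Q ∧ P) ∨ S) ∧ S)   (expand ⊕)
⇔ (¬(Q ∧ ¬P) ∧ ¬(¬Q ∧ P) ∧ ¬S ∧ ¬S) ∨ (¬¬((Q ∧ ¬P) ∨ (¬Q ∧ P) ∨ S) ∧ S)   (De Morgan)
⇔ ((¬Q ∨ ¬¬P) ∧ ¬(¬Q ∧ P) ∧ ¬S ∧ ¬S) ∨ (¬¬((Q ∧ ¬P) ∨ (¬Q ∧ P) ∨ S) ∧ S)   (De Morgan)
⇔ ((¬Q ∨ P) ∧ ¬(¬Q ∧ P) ∧ ¬S ∧ ¬S) ∨ (¬¬((Q ∧ ¬P) ∨ (¬Q ∧ P) ∨ S) ∧ S)   (double negation)
⇔ ((¬Q ∨ P) ∧ (¬¬Q ∨ ¬P) ∧ ¬S ∧ ¬S) ∨ (¬¬((Q ∧ ¬P) ∨ (¬Q ∧ P) ∨ S) ∧ S)   (De Morgan)
⇔ ((¬Q ∨ P) ∧ (Q ∨ ¬P) ∧ ¬S ∧ ¬S) ∨ (¬¬((Q ∧ ¬P) ∨ (¬Q ∧ P) ∨ S) ∧ S)   (double negation)
⇔ ((¬Q ∨ P) ∧ (Q ∨ ¬P) ∧ ¬S ∧ ¬S) ∨ (((Q ∧ ¬P) ∨ (¬Q ∧ P) ∨ S) ∧ S)   (double negation)
⇔ (¬Q ∧ Q ∧ ¬S ∧ ¬S) ∨ (¬Q ∧ ¬P ∧ ¬S ∧ ¬S) ∨ (P ∧ Q ∧ ¬S ∧ ¬S) ∨ (P ∧ ¬P ∧ ¬S ∧ ¬S) ∨ (Q ∧ ¬P ∧ S) ∨ (¬Q ∧ P ∧ S) ∨ (S ∧ S)   (distribute ∧ over ∨)
⇔ (¬Q ∧ ¬P ∧ ¬S) ∨ (P ∧ Q ∧ ¬S) ∨ S   (simplify)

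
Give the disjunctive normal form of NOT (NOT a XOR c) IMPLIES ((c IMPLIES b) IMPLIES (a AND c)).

NOT (NOT a XOR c) IMPLIES ((c IMPLIES b) IMPLIES (a AND c))
≡ NOT NOT (NOT a XOR c) OR ((c IMPLIES b) IMPLIES (a AND c))
≡ NOT NOT ((NOT a AND NOT c) OR (NOT NOT a AND c)) OR ((c IMPLIES b) IMPLIES (a AND c))
≡ NOT NOT ((NOT a AND NOT c) OR (NOT NOT a AND c)) OR NOT (c IMPLIES b) OR (a AND c)
≡ NOT NOT ((NOT a AND NOT c) OR (NOT NOT a AND c)) OR NOT (NOT c OR b) OR (a AND c)
≡ (NOT a AND NOT c) OR (NOT NOT a AND c) OR NOT (NOT c OR b) OR (a AND c)
≡ (NOT a AND NOT c) OR (a AND c) OR NOT (NOT c OR b) OR (a AND c)
≡ (NOT a AND NOT c) OR (a AND c) OR (NOT NOT c AND NOT b) OR (a AND c)
≡ (NOT a AND NOT c) OR (a AND c) OR (c AND NOT b) OR (a AND c)
≡ (NOT a AND NOT c) OR (a AND c) OR (c AND NOT b)

(NOT a AND NOT c) OR (a AND c) OR (c AND NOT b)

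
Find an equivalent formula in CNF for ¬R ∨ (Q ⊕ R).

¬R ∨ (Q ⊕ R)
≡ ¬R ∨ ((Q ∨ R) ∧ ¬(Q ∧ R))
≡ ¬R ∨ ((Q ∨ R) ∧ (¬Q ∨ ¬R))
≡ (¬R ∨ Q ∨ R) ∧ (¬R ∨ ¬Q ∨ ¬R)
≡ ¬R ∨ ¬Q

¬R ∨ ¬Q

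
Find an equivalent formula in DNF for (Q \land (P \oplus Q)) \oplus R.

(Q \land \lnot P \land \lnot R) \lor (\lnot Q \land R) \lor (Q \land P \land R)

(Q \land (P \oplus Q)) \oplus R
⇔ (Q \land (P \oplus Q) \land \lnot R) \lor (\lnot (Q \land (P \oplus Q)) \land R)   (expand \oplus)
⇔ (Q \land ((P \land \lnot Q) \lor (\lnot P \land Q)) \land \lnot R) \lor (\lnot (Q \land (P \oplus Q)) \land R)   (expand \oplus)
⇔ (Q \land ((P \land \lnot Q) \lor (\lnot P \land Q)) \land \lnot R) \lor (\lnot (Q \land ((P \land \lnot Q) \lor (\lnot P \land Q))) \land R)   (expand \oplus)
⇔ (Q \land ((P \land \lnot Q) \lor (\lnot P \land Q)) \land \lnot R) \lor ((\lnot Q \lor \lnot ((P \land \lnot Q) \lor (\lnot P \land Q))) \land R)   (De Morgan)
⇔ (Q \land ((P \land \lnot Q) \lor (\lnot P \land Q)) \land \lnot R) \lor ((\lnot Q \lor (\lnot (P \land \lnot Q) \land \lnot (\lnot P \land Q))) \land R)   (De Morgan)
⇔ (Q \land ((P \land \lnot Q) \lor (\lnot P \land Q)) \land \lnot R) \lor ((\lnot Q \lor ((\lnot P \lor \lnot \lnot Q) \land \lnot (\lnot P \land Q))) \land R)   (De Morgan)
⇔ (Q \land ((P \land \lnot Q) \lor (\lnot P \land Q)) \land \lnot R) \lor ((\lnot Q \lor ((\lnot P \lor Q) \land \lnot (\lnot P \land Q))) \land R)   (double negation)
⇔ (Q \land ((P \land \lnot Q) \lor (\lnot P \land Q)) \land \lnot R) \lor ((\lnot Q \lor ((\lnot P \lor Q) \land (\lnot \lnot P \lor \lnot Q))) \land R)   (De Morgan)
⇔ (Q \land ((P \land \lnot Q) \lor (\lnot P \land Q)) \land \lnot R) \lor ((\lnot Q \lor ((\lnot P \lor Q) \land (P \lor \lnot Q))) \land R)   (double negation)
⇔ (Q \land P \land \lnot Q \land \lnot R) \lor (Q \land \lnot P \land Q \land \lnot R) \lor (\lnot Q \land R) \lor (\lnot P \land P \land R) \lor (\lnot P \land \lnot Q \land R) \lor (Q \land P \land R) \lor (Q \land \lnot Q \land R)   (distribute \land over \lor)
⇔ (Q \land \lnot P \land \lnot R) \lor (\lnot Q \land R) \lor (Q \land P \land R)   (simplify)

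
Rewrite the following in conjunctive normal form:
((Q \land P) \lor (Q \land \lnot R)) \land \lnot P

Q \land (P \lor \lnot R) \land \lnot P

((Q \land P) \lor (Q \land \lnot R)) \land \lnot P
⇔ (Q \lor Q) \land (Q \lor \lnot R) \land (P \lor Q) \land (P \lor \lnot R) \land \lnot P
⇔ Q \land (P \lor \lnot R) \land \lnot P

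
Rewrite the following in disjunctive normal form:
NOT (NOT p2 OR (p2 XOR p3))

p2 AND p3

NOT (NOT p2 OR (p2 XOR p3))
≡ NOT (NOT p2 OR (p2 AND NOT p3) OR (NOT p2 AND p3))   [expand XOR]
≡ NOT NOT p2 AND NOT (p2 AND NOT p3) AND NOT (NOT p2 AND p3)   [De Morgan]
≡ p2 AND NOT (p2 AND NOT p3) AND NOT (NOT p2 AND p3)   [double negation]
≡ p2 AND (NOT p2 OR NOT NOT p3) AND NOT (NOT p2 AND p3)   [De Morgan]
≡ p2 AND (NOT p2 OR p3) AND NOT (NOT p2 AND p3)   [double negation]
≡ p2 AND (NOT p2 OR p3) AND (NOT NOT p2 OR NOT p3)   [De Morgan]
≡ p2 AND (NOT p2 OR p3) AND (p2 OR NOT p3)   [double negation]
≡ (p2 AND NOT p2 AND p2) OR (p2 AND NOT p2 AND NOT p3) OR (p2 AND p3 AND p2) OR (p2 AND p3 AND NOT p3)   [distribute AND over OR]
≡ p2 AND p3   [simplify]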